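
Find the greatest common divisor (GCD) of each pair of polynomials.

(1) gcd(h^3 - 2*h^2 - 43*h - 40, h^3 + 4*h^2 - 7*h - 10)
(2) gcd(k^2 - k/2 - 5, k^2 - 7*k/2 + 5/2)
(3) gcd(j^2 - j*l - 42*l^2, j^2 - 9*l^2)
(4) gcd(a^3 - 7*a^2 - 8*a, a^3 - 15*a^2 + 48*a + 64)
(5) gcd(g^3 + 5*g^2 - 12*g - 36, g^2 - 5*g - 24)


(1) = gcd((h - 8)*(h + 1)*(h + 5), (h - 2)*(h + 1)*(h + 5)) = h^2 + 6*h + 5
(2) = k - 5/2
(3) = gcd((j - 7*l)*(j + 6*l), (j - 3*l)*(j + 3*l)) = 1
(4) = gcd(a*(a - 8)*(a + 1), (a - 8)^2*(a + 1)) = a^2 - 7*a - 8
(5) = gcd((g - 3)*(g + 2)*(g + 6), (g - 8)*(g + 3)) = 1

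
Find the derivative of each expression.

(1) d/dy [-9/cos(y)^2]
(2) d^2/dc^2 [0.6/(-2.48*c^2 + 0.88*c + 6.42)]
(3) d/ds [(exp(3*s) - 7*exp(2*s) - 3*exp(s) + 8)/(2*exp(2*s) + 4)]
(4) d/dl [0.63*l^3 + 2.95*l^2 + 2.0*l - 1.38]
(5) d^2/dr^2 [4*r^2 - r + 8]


(1) = -18*sin(y)/cos(y)^3
(2) = (-7.38048*c^2 + 2.61888*c + 0.6*(4.96*c - 0.88)*(9.92*c - 1.76) + 19.10592)/(-2.48*c^2 + 0.88*c + 6.42)^3
(3) = (exp(4*s) + 9*exp(2*s) - 44*exp(s) - 6)*exp(s)/(2*(exp(4*s) + 4*exp(2*s) + 4))
(4) = 1.89*l^2 + 5.9*l + 2.0
(5) = 8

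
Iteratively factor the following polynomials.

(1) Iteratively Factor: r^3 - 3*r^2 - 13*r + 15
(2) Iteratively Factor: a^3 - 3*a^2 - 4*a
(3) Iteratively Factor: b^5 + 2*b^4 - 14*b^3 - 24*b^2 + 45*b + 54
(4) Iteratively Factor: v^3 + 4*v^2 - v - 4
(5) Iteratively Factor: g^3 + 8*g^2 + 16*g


(1) = (r - 5)*(r^2 + 2*r - 3) = (r - 5)*(r - 1)*(r + 3)
(2) = (a - 4)*(a^2 + a) = a*(a - 4)*(a + 1)
(3) = (b + 3)*(b^4 - b^3 - 11*b^2 + 9*b + 18) = (b + 3)^2*(b^3 - 4*b^2 + b + 6) = (b + 1)*(b + 3)^2*(b^2 - 5*b + 6) = (b - 3)*(b + 1)*(b + 3)^2*(b - 2)
(4) = (v - 1)*(v^2 + 5*v + 4) = (v - 1)*(v + 4)*(v + 1)
(5) = (g + 4)*(g^2 + 4*g) = (g + 4)^2*(g)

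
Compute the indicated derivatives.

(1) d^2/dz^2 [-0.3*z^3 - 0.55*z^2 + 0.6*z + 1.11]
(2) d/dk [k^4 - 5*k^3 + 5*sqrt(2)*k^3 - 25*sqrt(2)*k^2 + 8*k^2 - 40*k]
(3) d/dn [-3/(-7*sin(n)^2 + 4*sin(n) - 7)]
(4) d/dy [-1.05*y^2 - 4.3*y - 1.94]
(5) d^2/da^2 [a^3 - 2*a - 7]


(1) = -1.8*z - 1.1
(2) = 4*k^3 - 15*k^2 + 15*sqrt(2)*k^2 - 50*sqrt(2)*k + 16*k - 40
(3) = 6*(2 - 7*sin(n))*cos(n)/(7*sin(n)^2 - 4*sin(n) + 7)^2
(4) = -2.1*y - 4.3
(5) = 6*a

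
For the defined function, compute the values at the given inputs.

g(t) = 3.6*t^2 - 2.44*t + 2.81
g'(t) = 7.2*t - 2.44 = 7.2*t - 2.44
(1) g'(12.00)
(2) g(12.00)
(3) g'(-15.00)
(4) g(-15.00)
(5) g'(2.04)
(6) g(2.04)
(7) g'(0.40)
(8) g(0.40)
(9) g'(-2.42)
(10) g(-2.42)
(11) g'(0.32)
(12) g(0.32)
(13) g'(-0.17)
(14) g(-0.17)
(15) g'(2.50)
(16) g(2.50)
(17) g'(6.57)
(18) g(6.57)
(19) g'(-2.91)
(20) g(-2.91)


(1) = 83.96
(2) = 491.93
(3) = -110.44
(4) = 849.41
(5) = 12.25
(6) = 12.81
(7) = 0.44
(8) = 2.41
(9) = -19.86
(10) = 29.80
(11) = -0.14
(12) = 2.40
(13) = -3.66
(14) = 3.33
(15) = 15.56
(16) = 19.21
(17) = 44.86
(18) = 142.17
(19) = -23.39
(20) = 40.40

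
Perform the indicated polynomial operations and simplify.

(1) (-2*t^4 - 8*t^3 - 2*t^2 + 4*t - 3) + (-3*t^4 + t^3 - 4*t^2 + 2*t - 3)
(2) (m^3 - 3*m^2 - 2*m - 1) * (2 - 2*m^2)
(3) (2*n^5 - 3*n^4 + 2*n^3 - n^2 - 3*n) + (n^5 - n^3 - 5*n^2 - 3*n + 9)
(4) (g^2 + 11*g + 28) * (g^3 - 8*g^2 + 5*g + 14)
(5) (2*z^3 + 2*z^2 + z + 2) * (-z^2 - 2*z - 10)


(1) = -5*t^4 - 7*t^3 - 6*t^2 + 6*t - 6
(2) = -2*m^5 + 6*m^4 + 6*m^3 - 4*m^2 - 4*m - 2
(3) = 3*n^5 - 3*n^4 + n^3 - 6*n^2 - 6*n + 9
(4) = g^5 + 3*g^4 - 55*g^3 - 155*g^2 + 294*g + 392
(5) = -2*z^5 - 6*z^4 - 25*z^3 - 24*z^2 - 14*z - 20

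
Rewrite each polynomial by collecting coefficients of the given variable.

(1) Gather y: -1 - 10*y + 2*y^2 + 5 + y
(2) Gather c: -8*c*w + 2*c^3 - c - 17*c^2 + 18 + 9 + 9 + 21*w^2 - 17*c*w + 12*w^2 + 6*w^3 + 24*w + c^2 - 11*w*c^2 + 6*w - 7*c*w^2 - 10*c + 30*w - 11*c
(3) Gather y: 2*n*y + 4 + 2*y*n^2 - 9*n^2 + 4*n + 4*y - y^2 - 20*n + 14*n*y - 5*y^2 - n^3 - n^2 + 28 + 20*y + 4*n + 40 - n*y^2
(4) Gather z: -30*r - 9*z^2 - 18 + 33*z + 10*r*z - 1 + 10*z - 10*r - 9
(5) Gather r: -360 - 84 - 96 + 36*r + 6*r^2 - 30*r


(1) = 2*y^2 - 9*y + 4
(2) = 2*c^3 + c^2*(-11*w - 16) + c*(-7*w^2 - 25*w - 22) + 6*w^3 + 33*w^2 + 60*w + 36
(3) = -n^3 - 10*n^2 - 12*n + y^2*(-n - 6) + y*(2*n^2 + 16*n + 24) + 72
(4) = -40*r - 9*z^2 + z*(10*r + 43) - 28
(5) = 6*r^2 + 6*r - 540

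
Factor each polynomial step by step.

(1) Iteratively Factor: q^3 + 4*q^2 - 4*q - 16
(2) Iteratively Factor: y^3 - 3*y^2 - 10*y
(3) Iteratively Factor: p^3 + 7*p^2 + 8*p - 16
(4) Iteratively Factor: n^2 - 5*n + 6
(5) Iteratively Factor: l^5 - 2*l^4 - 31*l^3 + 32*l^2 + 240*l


(1) = (q + 4)*(q^2 - 4) = (q + 2)*(q + 4)*(q - 2)
(2) = (y - 5)*(y^2 + 2*y) = y*(y - 5)*(y + 2)
(3) = (p - 1)*(p^2 + 8*p + 16) = (p - 1)*(p + 4)*(p + 4)
(4) = (n - 2)*(n - 3)
(5) = (l + 3)*(l^4 - 5*l^3 - 16*l^2 + 80*l) = (l + 3)*(l + 4)*(l^3 - 9*l^2 + 20*l) = (l - 4)*(l + 3)*(l + 4)*(l^2 - 5*l) = (l - 5)*(l - 4)*(l + 3)*(l + 4)*(l)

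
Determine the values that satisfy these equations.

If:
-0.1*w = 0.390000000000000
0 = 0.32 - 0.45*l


Then:
l = 0.71
w = -3.90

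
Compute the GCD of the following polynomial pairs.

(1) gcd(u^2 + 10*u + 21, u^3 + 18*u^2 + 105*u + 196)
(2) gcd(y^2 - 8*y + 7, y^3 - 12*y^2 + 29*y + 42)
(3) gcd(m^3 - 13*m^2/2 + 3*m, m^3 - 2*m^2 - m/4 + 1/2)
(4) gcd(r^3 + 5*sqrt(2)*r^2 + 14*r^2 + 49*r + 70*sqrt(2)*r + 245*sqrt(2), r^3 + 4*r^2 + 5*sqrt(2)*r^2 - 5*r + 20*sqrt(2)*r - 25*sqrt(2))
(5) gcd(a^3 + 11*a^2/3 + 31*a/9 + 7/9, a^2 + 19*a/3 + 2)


(1) = u + 7
(2) = gcd((y - 7)*(y - 1), (y - 7)*(y - 6)*(y + 1)) = y - 7
(3) = gcd(m*(m - 6)*(m - 1/2), (m - 2)*(m - 1/2)*(m + 1/2)) = m - 1/2
(4) = r + 5*sqrt(2)
(5) = gcd((a + 1/3)*(a + 1)*(a + 7/3), (a + 1/3)*(a + 6)) = a + 1/3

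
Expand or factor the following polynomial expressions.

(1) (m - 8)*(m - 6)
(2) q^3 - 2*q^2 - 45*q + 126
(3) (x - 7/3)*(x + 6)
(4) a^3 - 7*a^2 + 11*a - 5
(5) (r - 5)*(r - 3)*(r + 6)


(1) = m^2 - 14*m + 48
(2) = (q - 6)*(q - 3)*(q + 7)
(3) = x^2 + 11*x/3 - 14
(4) = (a - 5)*(a - 1)^2
(5) = r^3 - 2*r^2 - 33*r + 90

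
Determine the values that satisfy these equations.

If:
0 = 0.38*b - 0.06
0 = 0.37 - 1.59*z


Then:
b = 0.16
z = 0.23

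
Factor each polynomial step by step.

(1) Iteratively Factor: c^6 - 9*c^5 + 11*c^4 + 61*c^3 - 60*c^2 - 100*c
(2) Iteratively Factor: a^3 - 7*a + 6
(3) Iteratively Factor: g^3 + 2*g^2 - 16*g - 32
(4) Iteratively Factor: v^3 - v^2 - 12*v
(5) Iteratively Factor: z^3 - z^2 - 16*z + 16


(1) = (c - 5)*(c^5 - 4*c^4 - 9*c^3 + 16*c^2 + 20*c) = (c - 5)*(c + 1)*(c^4 - 5*c^3 - 4*c^2 + 20*c) = c*(c - 5)*(c + 1)*(c^3 - 5*c^2 - 4*c + 20) = c*(c - 5)^2*(c + 1)*(c^2 - 4) = c*(c - 5)^2*(c - 2)*(c + 1)*(c + 2)
(2) = (a - 1)*(a^2 + a - 6) = (a - 2)*(a - 1)*(a + 3)
(3) = (g + 2)*(g^2 - 16) = (g + 2)*(g + 4)*(g - 4)
(4) = (v - 4)*(v^2 + 3*v) = (v - 4)*(v + 3)*(v)
(5) = (z + 4)*(z^2 - 5*z + 4) = (z - 4)*(z + 4)*(z - 1)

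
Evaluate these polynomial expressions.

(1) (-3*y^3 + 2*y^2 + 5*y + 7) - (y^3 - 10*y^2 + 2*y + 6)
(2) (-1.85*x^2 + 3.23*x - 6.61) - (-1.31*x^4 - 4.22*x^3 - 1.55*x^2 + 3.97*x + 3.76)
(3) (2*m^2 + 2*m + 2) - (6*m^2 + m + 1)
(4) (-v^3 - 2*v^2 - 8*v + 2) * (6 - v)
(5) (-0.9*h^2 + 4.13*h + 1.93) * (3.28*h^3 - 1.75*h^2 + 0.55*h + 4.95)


(1) = -4*y^3 + 12*y^2 + 3*y + 1
(2) = 1.31*x^4 + 4.22*x^3 - 0.3*x^2 - 0.74*x - 10.37
(3) = -4*m^2 + m + 1
(4) = v^4 - 4*v^3 - 4*v^2 - 50*v + 12
(5) = -2.952*h^5 + 15.1214*h^4 - 1.3921*h^3 - 5.561*h^2 + 21.505*h + 9.5535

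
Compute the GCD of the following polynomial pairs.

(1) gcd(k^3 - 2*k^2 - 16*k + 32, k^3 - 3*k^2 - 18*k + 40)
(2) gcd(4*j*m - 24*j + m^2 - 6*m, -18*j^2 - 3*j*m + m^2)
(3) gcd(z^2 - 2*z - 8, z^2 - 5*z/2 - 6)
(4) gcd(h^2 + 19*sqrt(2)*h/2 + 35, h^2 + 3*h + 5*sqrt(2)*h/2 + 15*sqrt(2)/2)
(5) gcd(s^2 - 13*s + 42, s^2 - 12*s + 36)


(1) = gcd((k - 4)*(k - 2)*(k + 4), (k - 5)*(k - 2)*(k + 4)) = k^2 + 2*k - 8
(2) = 1
(3) = z - 4
(4) = gcd((h + 5*sqrt(2)/2)*(h + 7*sqrt(2)), (h + 3)*(h + 5*sqrt(2)/2)) = h + 5*sqrt(2)/2
(5) = gcd((s - 7)*(s - 6), (s - 6)^2) = s - 6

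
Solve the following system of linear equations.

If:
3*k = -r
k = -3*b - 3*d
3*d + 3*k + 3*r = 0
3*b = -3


Then:
b = -1
d = 6/7
k = 3/7
r = -9/7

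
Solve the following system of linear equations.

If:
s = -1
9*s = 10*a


Then:
a = -9/10
s = -1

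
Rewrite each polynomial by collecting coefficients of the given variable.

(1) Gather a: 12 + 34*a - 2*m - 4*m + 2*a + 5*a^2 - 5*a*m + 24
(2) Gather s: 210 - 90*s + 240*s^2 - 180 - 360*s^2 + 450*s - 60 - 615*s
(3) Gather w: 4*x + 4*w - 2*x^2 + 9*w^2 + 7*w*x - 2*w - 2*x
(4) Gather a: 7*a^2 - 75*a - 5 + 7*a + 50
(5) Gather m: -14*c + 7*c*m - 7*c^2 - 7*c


(1) = 5*a^2 + a*(36 - 5*m) - 6*m + 36
(2) = -120*s^2 - 255*s - 30
(3) = 9*w^2 + w*(7*x + 2) - 2*x^2 + 2*x
(4) = 7*a^2 - 68*a + 45
(5) = -7*c^2 + 7*c*m - 21*c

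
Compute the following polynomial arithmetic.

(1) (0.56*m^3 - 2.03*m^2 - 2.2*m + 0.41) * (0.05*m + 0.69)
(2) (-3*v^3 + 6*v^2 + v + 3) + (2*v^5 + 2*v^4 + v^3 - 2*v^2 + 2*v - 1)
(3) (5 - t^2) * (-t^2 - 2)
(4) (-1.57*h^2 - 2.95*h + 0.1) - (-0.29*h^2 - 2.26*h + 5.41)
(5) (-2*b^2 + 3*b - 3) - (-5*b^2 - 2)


(1) = 0.028*m^4 + 0.2849*m^3 - 1.5107*m^2 - 1.4975*m + 0.2829
(2) = 2*v^5 + 2*v^4 - 2*v^3 + 4*v^2 + 3*v + 2
(3) = t^4 - 3*t^2 - 10
(4) = -1.28*h^2 - 0.69*h - 5.31
(5) = 3*b^2 + 3*b - 1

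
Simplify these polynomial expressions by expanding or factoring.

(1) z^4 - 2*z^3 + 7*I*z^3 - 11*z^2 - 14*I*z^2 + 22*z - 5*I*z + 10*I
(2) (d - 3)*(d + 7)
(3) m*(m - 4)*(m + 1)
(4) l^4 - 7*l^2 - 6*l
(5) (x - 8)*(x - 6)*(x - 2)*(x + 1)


(1) = (z - 2)*(z + I)^2*(z + 5*I)
(2) = d^2 + 4*d - 21
(3) = m^3 - 3*m^2 - 4*m
(4) = l*(l - 3)*(l + 1)*(l + 2)
(5) = x^4 - 15*x^3 + 60*x^2 - 20*x - 96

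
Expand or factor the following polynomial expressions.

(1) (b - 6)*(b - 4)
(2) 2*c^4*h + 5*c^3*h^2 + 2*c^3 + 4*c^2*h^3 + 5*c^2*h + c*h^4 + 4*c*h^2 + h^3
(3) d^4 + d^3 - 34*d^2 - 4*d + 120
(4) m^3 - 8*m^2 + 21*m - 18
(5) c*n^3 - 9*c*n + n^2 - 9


(1) = b^2 - 10*b + 24
(2) = (c + h)^2*(2*c + h)*(c*h + 1)
(3) = (d - 5)*(d - 2)*(d + 2)*(d + 6)
(4) = (m - 3)^2*(m - 2)
(5) = (n - 3)*(n + 3)*(c*n + 1)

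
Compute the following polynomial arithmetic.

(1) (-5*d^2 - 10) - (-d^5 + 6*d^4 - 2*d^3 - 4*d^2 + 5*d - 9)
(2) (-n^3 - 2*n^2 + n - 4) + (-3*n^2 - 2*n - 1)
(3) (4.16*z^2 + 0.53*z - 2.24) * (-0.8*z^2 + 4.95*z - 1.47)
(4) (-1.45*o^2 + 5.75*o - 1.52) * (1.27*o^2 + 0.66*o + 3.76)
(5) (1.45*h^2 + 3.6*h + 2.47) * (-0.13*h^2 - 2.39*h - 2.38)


(1) = d^5 - 6*d^4 + 2*d^3 - d^2 - 5*d - 1
(2) = -n^3 - 5*n^2 - n - 5
(3) = -3.328*z^4 + 20.168*z^3 - 1.6997*z^2 - 11.8671*z + 3.2928
(4) = -1.8415*o^4 + 6.3455*o^3 - 3.5874*o^2 + 20.6168*o - 5.7152
(5) = -0.1885*h^4 - 3.9335*h^3 - 12.3761*h^2 - 14.4713*h - 5.8786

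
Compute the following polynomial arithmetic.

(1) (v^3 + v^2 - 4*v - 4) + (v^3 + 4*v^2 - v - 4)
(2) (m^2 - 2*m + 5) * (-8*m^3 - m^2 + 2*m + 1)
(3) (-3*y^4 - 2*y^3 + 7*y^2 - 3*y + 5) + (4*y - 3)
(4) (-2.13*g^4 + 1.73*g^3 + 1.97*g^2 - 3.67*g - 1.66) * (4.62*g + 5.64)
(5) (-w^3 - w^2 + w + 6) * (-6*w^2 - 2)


(1) = 2*v^3 + 5*v^2 - 5*v - 8
(2) = -8*m^5 + 15*m^4 - 36*m^3 - 8*m^2 + 8*m + 5
(3) = -3*y^4 - 2*y^3 + 7*y^2 + y + 2
(4) = -9.8406*g^5 - 4.0206*g^4 + 18.8586*g^3 - 5.8446*g^2 - 28.368*g - 9.3624
(5) = 6*w^5 + 6*w^4 - 4*w^3 - 34*w^2 - 2*w - 12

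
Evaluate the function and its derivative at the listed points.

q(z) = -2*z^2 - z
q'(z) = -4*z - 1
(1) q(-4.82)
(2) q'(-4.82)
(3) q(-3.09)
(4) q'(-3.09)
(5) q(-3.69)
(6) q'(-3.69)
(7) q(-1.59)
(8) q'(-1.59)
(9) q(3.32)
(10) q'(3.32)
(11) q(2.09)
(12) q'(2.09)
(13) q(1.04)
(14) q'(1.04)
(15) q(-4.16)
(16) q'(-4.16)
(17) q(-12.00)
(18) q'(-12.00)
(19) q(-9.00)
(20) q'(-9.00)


(1) = -41.64
(2) = 18.28
(3) = -16.01
(4) = 11.36
(5) = -23.54
(6) = 13.76
(7) = -3.47
(8) = 5.36
(9) = -25.36
(10) = -14.28
(11) = -10.83
(12) = -9.36
(13) = -3.20
(14) = -5.16
(15) = -30.45
(16) = 15.64
(17) = -276.00
(18) = 47.00
(19) = -153.00
(20) = 35.00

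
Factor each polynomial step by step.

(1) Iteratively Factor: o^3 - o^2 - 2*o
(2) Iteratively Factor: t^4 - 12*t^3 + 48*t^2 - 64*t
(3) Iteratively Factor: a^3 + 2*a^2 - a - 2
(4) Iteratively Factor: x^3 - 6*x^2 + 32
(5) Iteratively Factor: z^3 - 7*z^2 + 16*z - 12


(1) = (o - 2)*(o^2 + o) = o*(o - 2)*(o + 1)
(2) = (t - 4)*(t^3 - 8*t^2 + 16*t) = t*(t - 4)*(t^2 - 8*t + 16) = t*(t - 4)^2*(t - 4)
(3) = (a + 1)*(a^2 + a - 2) = (a - 1)*(a + 1)*(a + 2)
(4) = (x - 4)*(x^2 - 2*x - 8) = (x - 4)^2*(x + 2)
(5) = (z - 2)*(z^2 - 5*z + 6) = (z - 3)*(z - 2)*(z - 2)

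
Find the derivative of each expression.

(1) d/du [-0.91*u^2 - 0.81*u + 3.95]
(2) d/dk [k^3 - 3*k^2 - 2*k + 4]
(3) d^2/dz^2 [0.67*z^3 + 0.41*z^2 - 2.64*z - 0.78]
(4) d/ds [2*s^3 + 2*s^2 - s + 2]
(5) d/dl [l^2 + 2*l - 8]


(1) = -1.82*u - 0.81
(2) = 3*k^2 - 6*k - 2
(3) = 4.02*z + 0.82
(4) = 6*s^2 + 4*s - 1
(5) = 2*l + 2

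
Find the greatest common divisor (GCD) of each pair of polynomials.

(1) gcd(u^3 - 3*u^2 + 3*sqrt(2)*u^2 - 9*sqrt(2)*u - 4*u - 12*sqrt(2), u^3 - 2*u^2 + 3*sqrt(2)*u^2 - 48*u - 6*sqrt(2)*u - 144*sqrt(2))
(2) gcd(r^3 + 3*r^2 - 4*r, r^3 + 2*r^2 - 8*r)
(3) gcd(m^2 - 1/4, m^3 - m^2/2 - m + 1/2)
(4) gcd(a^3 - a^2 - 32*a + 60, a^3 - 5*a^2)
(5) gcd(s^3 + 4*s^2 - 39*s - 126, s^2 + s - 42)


(1) = u + 3*sqrt(2)
(2) = r^2 + 4*r
(3) = m - 1/2
(4) = gcd((a - 5)*(a - 2)*(a + 6), a^2*(a - 5)) = a - 5
(5) = gcd((s - 6)*(s + 3)*(s + 7), (s - 6)*(s + 7)) = s^2 + s - 42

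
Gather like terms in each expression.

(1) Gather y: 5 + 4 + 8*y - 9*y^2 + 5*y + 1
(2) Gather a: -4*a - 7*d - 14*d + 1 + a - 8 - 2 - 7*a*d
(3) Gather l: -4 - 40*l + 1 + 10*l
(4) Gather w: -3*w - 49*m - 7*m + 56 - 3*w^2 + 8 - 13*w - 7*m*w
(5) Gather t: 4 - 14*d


(1) = -9*y^2 + 13*y + 10
(2) = a*(-7*d - 3) - 21*d - 9
(3) = -30*l - 3
(4) = -56*m - 3*w^2 + w*(-7*m - 16) + 64
(5) = 4 - 14*d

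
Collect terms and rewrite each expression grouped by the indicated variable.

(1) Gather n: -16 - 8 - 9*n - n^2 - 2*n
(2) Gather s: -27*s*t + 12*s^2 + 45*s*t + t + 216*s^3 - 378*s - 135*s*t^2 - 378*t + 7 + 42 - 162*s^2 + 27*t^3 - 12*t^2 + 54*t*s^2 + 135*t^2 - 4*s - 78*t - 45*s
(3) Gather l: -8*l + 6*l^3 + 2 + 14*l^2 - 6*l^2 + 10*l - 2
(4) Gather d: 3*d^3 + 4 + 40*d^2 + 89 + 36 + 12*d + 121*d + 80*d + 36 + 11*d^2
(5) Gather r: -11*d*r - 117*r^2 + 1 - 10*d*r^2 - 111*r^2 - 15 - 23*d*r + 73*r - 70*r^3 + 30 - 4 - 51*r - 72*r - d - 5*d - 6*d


(1) = -n^2 - 11*n - 24
(2) = 216*s^3 + s^2*(54*t - 150) + s*(-135*t^2 + 18*t - 427) + 27*t^3 + 123*t^2 - 455*t + 49
(3) = 6*l^3 + 8*l^2 + 2*l
(4) = 3*d^3 + 51*d^2 + 213*d + 165
(5) = -12*d - 70*r^3 + r^2*(-10*d - 228) + r*(-34*d - 50) + 12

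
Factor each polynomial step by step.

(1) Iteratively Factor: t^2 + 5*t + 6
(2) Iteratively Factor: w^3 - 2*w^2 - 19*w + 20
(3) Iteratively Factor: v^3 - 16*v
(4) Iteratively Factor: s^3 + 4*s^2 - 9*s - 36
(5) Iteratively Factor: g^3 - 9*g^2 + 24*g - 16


(1) = (t + 3)*(t + 2)
(2) = (w - 1)*(w^2 - w - 20) = (w - 5)*(w - 1)*(w + 4)
(3) = (v + 4)*(v^2 - 4*v) = v*(v + 4)*(v - 4)
(4) = (s + 4)*(s^2 - 9) = (s - 3)*(s + 4)*(s + 3)
(5) = (g - 4)*(g^2 - 5*g + 4) = (g - 4)*(g - 1)*(g - 4)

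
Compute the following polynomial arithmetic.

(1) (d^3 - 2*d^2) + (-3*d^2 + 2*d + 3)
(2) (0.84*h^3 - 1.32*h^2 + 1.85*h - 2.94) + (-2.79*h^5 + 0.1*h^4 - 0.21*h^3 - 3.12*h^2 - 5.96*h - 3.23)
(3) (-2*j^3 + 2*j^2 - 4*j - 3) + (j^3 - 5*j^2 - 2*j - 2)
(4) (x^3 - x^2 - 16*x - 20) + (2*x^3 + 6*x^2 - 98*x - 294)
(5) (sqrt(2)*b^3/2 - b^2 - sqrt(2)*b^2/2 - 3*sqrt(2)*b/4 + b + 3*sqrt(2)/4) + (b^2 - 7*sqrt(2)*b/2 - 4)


(1) = d^3 - 5*d^2 + 2*d + 3
(2) = -2.79*h^5 + 0.1*h^4 + 0.63*h^3 - 4.44*h^2 - 4.11*h - 6.17
(3) = -j^3 - 3*j^2 - 6*j - 5
(4) = 3*x^3 + 5*x^2 - 114*x - 314
(5) = sqrt(2)*b^3/2 - sqrt(2)*b^2/2 - 17*sqrt(2)*b/4 + b - 4 + 3*sqrt(2)/4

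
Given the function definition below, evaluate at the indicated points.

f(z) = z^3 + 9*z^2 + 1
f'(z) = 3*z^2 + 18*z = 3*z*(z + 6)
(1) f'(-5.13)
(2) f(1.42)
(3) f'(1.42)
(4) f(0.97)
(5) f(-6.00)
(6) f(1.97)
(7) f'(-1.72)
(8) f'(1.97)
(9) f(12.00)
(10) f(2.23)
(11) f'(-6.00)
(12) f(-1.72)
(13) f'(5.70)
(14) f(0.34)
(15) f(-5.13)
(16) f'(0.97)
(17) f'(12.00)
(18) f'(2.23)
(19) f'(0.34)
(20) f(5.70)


(1) = -13.39
(2) = 22.01
(3) = 31.61
(4) = 10.38
(5) = 109.00
(6) = 43.57
(7) = -22.08
(8) = 47.10
(9) = 3025.00
(10) = 56.85
(11) = 0.00
(12) = 22.54
(13) = 200.07
(14) = 2.08
(15) = 102.85
(16) = 20.28
(17) = 648.00
(18) = 55.06
(19) = 6.47
(20) = 478.60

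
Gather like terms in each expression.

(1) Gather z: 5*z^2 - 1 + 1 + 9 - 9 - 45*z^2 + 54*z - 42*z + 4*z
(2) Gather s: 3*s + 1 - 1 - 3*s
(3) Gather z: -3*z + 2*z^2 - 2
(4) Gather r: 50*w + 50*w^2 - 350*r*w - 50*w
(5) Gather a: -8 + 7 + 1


(1) = -40*z^2 + 16*z
(2) = 0
(3) = 2*z^2 - 3*z - 2
(4) = -350*r*w + 50*w^2
(5) = 0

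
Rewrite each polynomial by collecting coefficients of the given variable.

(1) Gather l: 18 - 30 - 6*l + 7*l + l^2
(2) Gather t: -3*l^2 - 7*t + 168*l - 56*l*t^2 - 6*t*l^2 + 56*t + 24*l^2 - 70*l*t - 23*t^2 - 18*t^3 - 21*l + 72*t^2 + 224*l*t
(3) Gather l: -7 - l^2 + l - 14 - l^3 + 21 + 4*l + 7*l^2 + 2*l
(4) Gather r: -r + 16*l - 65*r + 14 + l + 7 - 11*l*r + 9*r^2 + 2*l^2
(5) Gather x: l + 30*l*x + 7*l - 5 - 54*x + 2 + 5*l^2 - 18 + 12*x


(1) = l^2 + l - 12
(2) = 21*l^2 + 147*l - 18*t^3 + t^2*(49 - 56*l) + t*(-6*l^2 + 154*l + 49)
(3) = -l^3 + 6*l^2 + 7*l
(4) = 2*l^2 + 17*l + 9*r^2 + r*(-11*l - 66) + 21
(5) = 5*l^2 + 8*l + x*(30*l - 42) - 21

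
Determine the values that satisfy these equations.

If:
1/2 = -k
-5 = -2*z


Then:
k = -1/2
z = 5/2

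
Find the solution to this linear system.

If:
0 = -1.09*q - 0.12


Then:
q = -0.11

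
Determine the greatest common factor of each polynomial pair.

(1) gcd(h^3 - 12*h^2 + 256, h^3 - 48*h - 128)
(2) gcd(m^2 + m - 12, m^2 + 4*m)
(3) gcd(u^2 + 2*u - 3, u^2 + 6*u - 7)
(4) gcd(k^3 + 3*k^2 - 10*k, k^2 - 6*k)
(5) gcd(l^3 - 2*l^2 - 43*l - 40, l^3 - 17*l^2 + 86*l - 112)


(1) = gcd((h - 8)^2*(h + 4), (h - 8)*(h + 4)^2) = h^2 - 4*h - 32
(2) = gcd((m - 3)*(m + 4), m*(m + 4)) = m + 4
(3) = u - 1
(4) = gcd(k*(k - 2)*(k + 5), k*(k - 6)) = k
(5) = l - 8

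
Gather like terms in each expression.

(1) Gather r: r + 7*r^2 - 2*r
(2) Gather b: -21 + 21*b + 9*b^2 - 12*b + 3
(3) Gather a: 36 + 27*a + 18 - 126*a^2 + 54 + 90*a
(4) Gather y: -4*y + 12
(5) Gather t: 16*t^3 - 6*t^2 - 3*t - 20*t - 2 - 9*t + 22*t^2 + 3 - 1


(1) = 7*r^2 - r
(2) = 9*b^2 + 9*b - 18
(3) = -126*a^2 + 117*a + 108
(4) = 12 - 4*y
(5) = 16*t^3 + 16*t^2 - 32*t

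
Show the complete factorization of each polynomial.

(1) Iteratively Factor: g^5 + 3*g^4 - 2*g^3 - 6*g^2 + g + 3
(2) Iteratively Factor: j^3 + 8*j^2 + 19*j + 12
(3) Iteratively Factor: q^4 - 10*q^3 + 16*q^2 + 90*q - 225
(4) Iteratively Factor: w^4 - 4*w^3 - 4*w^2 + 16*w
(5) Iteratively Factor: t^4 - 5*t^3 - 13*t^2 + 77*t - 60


(1) = (g + 1)*(g^4 + 2*g^3 - 4*g^2 - 2*g + 3) = (g - 1)*(g + 1)*(g^3 + 3*g^2 - g - 3) = (g - 1)^2*(g + 1)*(g^2 + 4*g + 3) = (g - 1)^2*(g + 1)^2*(g + 3)
(2) = (j + 3)*(j^2 + 5*j + 4) = (j + 3)*(j + 4)*(j + 1)
(3) = (q + 3)*(q^3 - 13*q^2 + 55*q - 75) = (q - 3)*(q + 3)*(q^2 - 10*q + 25) = (q - 5)*(q - 3)*(q + 3)*(q - 5)
(4) = (w)*(w^3 - 4*w^2 - 4*w + 16) = w*(w - 4)*(w^2 - 4) = w*(w - 4)*(w - 2)*(w + 2)
(5) = (t - 1)*(t^3 - 4*t^2 - 17*t + 60) = (t - 1)*(t + 4)*(t^2 - 8*t + 15) = (t - 5)*(t - 1)*(t + 4)*(t - 3)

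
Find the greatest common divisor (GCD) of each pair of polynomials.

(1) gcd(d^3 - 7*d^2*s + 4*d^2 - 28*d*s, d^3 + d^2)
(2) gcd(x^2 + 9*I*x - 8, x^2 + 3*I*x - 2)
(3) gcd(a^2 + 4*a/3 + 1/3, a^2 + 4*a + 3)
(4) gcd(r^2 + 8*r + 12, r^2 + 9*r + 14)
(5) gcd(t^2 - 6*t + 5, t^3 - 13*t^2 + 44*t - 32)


(1) = d
(2) = x + I
(3) = a + 1
(4) = r + 2
(5) = t - 1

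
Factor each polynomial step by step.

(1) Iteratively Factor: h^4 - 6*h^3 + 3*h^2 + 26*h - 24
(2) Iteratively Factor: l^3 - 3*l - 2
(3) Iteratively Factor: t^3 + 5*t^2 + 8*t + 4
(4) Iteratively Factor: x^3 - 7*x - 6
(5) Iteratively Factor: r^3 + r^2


(1) = (h - 1)*(h^3 - 5*h^2 - 2*h + 24) = (h - 3)*(h - 1)*(h^2 - 2*h - 8) = (h - 4)*(h - 3)*(h - 1)*(h + 2)
(2) = (l + 1)*(l^2 - l - 2) = (l + 1)^2*(l - 2)
(3) = (t + 2)*(t^2 + 3*t + 2) = (t + 2)^2*(t + 1)
(4) = (x - 3)*(x^2 + 3*x + 2) = (x - 3)*(x + 2)*(x + 1)
(5) = (r + 1)*(r^2) = r*(r + 1)*(r)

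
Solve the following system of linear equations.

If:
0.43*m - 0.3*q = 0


Then:
m = 0.697674418604651*q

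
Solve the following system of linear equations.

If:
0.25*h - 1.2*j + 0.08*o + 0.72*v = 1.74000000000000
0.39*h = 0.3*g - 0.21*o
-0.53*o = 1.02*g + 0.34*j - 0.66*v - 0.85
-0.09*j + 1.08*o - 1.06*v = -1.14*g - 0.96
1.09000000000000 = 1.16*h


Then:
g = 2.68
h = 0.94
j = 2.31
o = 2.08
v = 5.70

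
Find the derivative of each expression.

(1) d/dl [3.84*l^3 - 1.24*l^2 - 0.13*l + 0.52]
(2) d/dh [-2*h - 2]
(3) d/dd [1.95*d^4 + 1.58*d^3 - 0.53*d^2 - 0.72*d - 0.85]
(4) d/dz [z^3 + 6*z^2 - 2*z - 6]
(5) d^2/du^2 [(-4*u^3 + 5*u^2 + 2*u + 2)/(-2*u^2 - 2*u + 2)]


(1) = 11.52*l^2 - 2.48*l - 0.13
(2) = -2
(3) = 7.8*d^3 + 4.74*d^2 - 1.06*d - 0.72
(4) = 3*z^2 + 12*z - 2
(5) = 11*(u^3 - 3*u^2 - 1)/(u^6 + 3*u^5 - 5*u^3 + 3*u - 1)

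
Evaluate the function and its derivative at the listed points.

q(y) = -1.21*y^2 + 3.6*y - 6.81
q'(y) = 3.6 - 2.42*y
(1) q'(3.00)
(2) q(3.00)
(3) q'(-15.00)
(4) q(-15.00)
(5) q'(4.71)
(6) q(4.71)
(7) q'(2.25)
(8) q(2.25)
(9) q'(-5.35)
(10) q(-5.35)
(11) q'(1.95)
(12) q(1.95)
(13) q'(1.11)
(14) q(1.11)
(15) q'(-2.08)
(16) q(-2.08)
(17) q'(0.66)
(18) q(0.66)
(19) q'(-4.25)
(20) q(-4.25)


(1) = -3.66
(2) = -6.90
(3) = 39.90
(4) = -333.06
(5) = -7.80
(6) = -16.70
(7) = -1.85
(8) = -4.84
(9) = 16.55
(10) = -60.70
(11) = -1.12
(12) = -4.39
(13) = 0.91
(14) = -4.30
(15) = 8.63
(16) = -19.53
(17) = 2.00
(18) = -4.96
(19) = 13.88
(20) = -43.97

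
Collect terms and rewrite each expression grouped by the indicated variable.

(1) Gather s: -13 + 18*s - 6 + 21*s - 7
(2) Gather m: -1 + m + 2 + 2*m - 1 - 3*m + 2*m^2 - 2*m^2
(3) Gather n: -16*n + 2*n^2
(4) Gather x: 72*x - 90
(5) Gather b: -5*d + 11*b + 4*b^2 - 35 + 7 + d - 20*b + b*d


(1) = 39*s - 26
(2) = 0
(3) = 2*n^2 - 16*n
(4) = 72*x - 90
(5) = 4*b^2 + b*(d - 9) - 4*d - 28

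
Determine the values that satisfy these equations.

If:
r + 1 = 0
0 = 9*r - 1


Then:
No Solution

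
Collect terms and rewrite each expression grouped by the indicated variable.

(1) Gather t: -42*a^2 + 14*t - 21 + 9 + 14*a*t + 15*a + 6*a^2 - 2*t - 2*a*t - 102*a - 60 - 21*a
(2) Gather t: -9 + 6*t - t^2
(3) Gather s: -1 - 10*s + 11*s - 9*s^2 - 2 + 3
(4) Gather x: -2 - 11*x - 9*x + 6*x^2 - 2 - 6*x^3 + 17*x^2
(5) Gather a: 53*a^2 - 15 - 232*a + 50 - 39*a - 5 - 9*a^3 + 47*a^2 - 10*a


(1) = -36*a^2 - 108*a + t*(12*a + 12) - 72
(2) = -t^2 + 6*t - 9
(3) = -9*s^2 + s
(4) = -6*x^3 + 23*x^2 - 20*x - 4
(5) = -9*a^3 + 100*a^2 - 281*a + 30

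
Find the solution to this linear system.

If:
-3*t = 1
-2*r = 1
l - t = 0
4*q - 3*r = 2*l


Then:
l = -1/3
q = -13/24
r = -1/2
t = -1/3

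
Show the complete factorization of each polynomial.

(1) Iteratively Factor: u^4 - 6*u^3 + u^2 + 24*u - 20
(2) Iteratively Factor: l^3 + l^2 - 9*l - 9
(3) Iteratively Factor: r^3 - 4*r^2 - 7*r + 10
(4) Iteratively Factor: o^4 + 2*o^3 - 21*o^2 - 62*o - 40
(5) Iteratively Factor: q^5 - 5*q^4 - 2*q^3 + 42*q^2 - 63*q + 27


(1) = (u + 2)*(u^3 - 8*u^2 + 17*u - 10) = (u - 2)*(u + 2)*(u^2 - 6*u + 5) = (u - 5)*(u - 2)*(u + 2)*(u - 1)
(2) = (l - 3)*(l^2 + 4*l + 3) = (l - 3)*(l + 3)*(l + 1)
(3) = (r - 5)*(r^2 + r - 2) = (r - 5)*(r - 1)*(r + 2)
(4) = (o + 4)*(o^3 - 2*o^2 - 13*o - 10) = (o - 5)*(o + 4)*(o^2 + 3*o + 2) = (o - 5)*(o + 2)*(o + 4)*(o + 1)
(5) = (q - 3)*(q^4 - 2*q^3 - 8*q^2 + 18*q - 9) = (q - 3)*(q - 1)*(q^3 - q^2 - 9*q + 9) = (q - 3)*(q - 1)*(q + 3)*(q^2 - 4*q + 3) = (q - 3)*(q - 1)^2*(q + 3)*(q - 3)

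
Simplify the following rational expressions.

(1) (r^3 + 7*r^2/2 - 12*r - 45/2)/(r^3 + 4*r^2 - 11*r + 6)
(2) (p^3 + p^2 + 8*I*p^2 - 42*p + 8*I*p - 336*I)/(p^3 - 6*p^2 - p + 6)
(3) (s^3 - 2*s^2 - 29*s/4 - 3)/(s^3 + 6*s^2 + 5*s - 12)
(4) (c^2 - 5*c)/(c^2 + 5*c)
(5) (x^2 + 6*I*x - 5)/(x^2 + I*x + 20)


(1) = (2*r^3 + 7*r^2 - 24*r - 45)/(2*r^3 + 8*r^2 - 22*r + 12)
(2) = (p^2 + p*(7 + 8*I) + 56*I)/(p^2 - 1)
(3) = (4*s^3 - 8*s^2 - 29*s - 12)/(4*s^3 + 24*s^2 + 20*s - 48)
(4) = (c - 5)/(c + 5)
(5) = (x + I)/(x - 4*I)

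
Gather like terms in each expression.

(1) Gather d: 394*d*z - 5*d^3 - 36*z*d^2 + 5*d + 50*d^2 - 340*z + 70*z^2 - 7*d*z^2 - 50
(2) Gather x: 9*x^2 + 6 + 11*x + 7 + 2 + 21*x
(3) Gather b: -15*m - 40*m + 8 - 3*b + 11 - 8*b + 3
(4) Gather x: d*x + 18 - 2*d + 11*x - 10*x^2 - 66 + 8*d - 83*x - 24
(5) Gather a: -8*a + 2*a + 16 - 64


(1) = -5*d^3 + d^2*(50 - 36*z) + d*(-7*z^2 + 394*z + 5) + 70*z^2 - 340*z - 50
(2) = 9*x^2 + 32*x + 15
(3) = -11*b - 55*m + 22
(4) = 6*d - 10*x^2 + x*(d - 72) - 72
(5) = -6*a - 48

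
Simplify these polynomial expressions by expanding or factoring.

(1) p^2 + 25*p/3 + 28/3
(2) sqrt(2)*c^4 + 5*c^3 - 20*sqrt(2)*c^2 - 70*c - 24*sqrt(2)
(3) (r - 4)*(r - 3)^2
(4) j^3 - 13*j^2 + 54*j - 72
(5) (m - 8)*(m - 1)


(1) = (p + 4/3)*(p + 7)
(2) = (c - 3*sqrt(2))*(c + sqrt(2))*(c + 4*sqrt(2))*(sqrt(2)*c + 1)
(3) = r^3 - 10*r^2 + 33*r - 36
(4) = (j - 6)*(j - 4)*(j - 3)
(5) = m^2 - 9*m + 8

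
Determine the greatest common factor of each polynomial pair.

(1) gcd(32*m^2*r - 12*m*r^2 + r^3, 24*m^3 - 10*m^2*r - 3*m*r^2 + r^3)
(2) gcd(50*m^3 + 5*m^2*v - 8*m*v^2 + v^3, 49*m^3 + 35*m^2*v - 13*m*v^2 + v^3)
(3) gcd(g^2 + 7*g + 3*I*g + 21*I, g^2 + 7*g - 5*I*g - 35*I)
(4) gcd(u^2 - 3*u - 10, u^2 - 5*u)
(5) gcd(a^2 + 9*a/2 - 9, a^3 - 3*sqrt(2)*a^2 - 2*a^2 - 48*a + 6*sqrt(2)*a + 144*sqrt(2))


(1) = -4*m + r
(2) = 1
(3) = gcd((g + 7)*(g + 3*I), (g + 7)*(g - 5*I)) = g + 7
(4) = u - 5
(5) = a + 6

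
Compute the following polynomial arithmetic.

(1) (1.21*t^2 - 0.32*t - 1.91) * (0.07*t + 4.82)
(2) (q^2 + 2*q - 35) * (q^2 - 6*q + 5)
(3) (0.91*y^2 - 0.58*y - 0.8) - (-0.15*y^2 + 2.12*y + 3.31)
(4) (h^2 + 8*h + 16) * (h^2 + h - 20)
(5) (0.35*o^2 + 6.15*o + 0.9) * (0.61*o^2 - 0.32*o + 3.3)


(1) = 0.0847*t^3 + 5.8098*t^2 - 1.6761*t - 9.2062
(2) = q^4 - 4*q^3 - 42*q^2 + 220*q - 175
(3) = 1.06*y^2 - 2.7*y - 4.11
(4) = h^4 + 9*h^3 + 4*h^2 - 144*h - 320
(5) = 0.2135*o^4 + 3.6395*o^3 - 0.264*o^2 + 20.007*o + 2.97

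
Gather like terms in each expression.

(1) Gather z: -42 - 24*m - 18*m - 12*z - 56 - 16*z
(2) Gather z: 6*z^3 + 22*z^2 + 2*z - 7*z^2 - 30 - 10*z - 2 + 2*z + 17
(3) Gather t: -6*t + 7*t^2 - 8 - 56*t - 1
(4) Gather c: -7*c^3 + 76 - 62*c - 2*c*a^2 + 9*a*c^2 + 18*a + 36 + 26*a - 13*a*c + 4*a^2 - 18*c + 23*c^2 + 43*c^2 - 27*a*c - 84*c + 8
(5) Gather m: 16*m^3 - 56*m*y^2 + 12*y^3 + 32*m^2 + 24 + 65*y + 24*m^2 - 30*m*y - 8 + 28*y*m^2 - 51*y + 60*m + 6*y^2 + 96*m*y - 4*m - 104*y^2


(1) = -42*m - 28*z - 98
(2) = 6*z^3 + 15*z^2 - 6*z - 15
(3) = 7*t^2 - 62*t - 9
(4) = 4*a^2 + 44*a - 7*c^3 + c^2*(9*a + 66) + c*(-2*a^2 - 40*a - 164) + 120
(5) = 16*m^3 + m^2*(28*y + 56) + m*(-56*y^2 + 66*y + 56) + 12*y^3 - 98*y^2 + 14*y + 16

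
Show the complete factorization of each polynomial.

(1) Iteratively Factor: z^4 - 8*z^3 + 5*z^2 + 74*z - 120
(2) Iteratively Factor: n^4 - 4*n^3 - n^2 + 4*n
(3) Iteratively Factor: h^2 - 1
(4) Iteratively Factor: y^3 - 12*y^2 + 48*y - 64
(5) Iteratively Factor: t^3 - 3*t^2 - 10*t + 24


(1) = (z + 3)*(z^3 - 11*z^2 + 38*z - 40) = (z - 4)*(z + 3)*(z^2 - 7*z + 10) = (z - 4)*(z - 2)*(z + 3)*(z - 5)
(2) = (n + 1)*(n^3 - 5*n^2 + 4*n) = (n - 4)*(n + 1)*(n^2 - n) = n*(n - 4)*(n + 1)*(n - 1)
(3) = (h - 1)*(h + 1)
(4) = (y - 4)*(y^2 - 8*y + 16) = (y - 4)^2*(y - 4)
(5) = (t + 3)*(t^2 - 6*t + 8) = (t - 2)*(t + 3)*(t - 4)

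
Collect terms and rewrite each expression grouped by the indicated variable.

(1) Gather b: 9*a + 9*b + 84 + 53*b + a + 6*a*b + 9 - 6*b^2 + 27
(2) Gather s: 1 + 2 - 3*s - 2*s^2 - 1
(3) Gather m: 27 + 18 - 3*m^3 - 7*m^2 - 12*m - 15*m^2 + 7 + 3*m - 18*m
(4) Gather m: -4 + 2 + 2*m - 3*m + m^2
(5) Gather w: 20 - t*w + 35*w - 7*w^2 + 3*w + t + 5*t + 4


(1) = 10*a - 6*b^2 + b*(6*a + 62) + 120
(2) = -2*s^2 - 3*s + 2
(3) = -3*m^3 - 22*m^2 - 27*m + 52
(4) = m^2 - m - 2
(5) = 6*t - 7*w^2 + w*(38 - t) + 24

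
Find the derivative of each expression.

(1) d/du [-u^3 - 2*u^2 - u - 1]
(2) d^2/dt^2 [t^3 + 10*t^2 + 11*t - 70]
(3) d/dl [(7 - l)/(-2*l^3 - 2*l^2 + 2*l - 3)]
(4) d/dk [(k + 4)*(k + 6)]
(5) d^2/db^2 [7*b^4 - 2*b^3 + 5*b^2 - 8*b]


(1) = -3*u^2 - 4*u - 1
(2) = 6*t + 20
(3) = (-4*l^3 + 40*l^2 + 28*l - 11)/(4*l^6 + 8*l^5 - 4*l^4 + 4*l^3 + 16*l^2 - 12*l + 9)
(4) = 2*k + 10
(5) = 84*b^2 - 12*b + 10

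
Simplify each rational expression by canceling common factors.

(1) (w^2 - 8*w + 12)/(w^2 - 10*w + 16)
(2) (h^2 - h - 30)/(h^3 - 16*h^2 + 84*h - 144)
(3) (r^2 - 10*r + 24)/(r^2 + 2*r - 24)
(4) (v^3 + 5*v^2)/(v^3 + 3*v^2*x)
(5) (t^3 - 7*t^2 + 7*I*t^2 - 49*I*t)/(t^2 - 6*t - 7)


(1) = (w - 6)/(w - 8)
(2) = (h + 5)/(h^2 - 10*h + 24)
(3) = (r - 6)/(r + 6)
(4) = (v + 5)/(v + 3*x)
(5) = (t^2 + 7*I*t)/(t + 1)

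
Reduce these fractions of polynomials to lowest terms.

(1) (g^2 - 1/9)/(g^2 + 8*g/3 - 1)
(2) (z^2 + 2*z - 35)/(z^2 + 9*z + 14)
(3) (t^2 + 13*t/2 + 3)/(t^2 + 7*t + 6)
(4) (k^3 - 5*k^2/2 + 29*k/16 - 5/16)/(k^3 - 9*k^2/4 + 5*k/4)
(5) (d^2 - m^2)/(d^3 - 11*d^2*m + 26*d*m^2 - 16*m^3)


(1) = (3*g + 1)/(3*g + 9)
(2) = (z - 5)/(z + 2)
(3) = (2*t + 1)/(2*t + 2)
(4) = (4*k - 1)/(4*k)
(5) = (d + m)/(d^2 - 10*d*m + 16*m^2)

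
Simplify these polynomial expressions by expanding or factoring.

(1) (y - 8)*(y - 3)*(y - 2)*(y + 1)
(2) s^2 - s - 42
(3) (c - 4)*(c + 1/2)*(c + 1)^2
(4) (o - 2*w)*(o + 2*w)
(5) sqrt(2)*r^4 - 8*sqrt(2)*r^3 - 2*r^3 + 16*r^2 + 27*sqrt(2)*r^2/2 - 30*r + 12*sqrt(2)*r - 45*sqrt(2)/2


(1) = y^4 - 12*y^3 + 33*y^2 - 2*y - 48
(2) = (s - 7)*(s + 6)
(3) = c^4 - 3*c^3/2 - 8*c^2 - 15*c/2 - 2
(4) = o^2 - 4*w^2
(5) = (r - 5)*(r - 3)*(r - 3*sqrt(2)/2)*(sqrt(2)*r + 1)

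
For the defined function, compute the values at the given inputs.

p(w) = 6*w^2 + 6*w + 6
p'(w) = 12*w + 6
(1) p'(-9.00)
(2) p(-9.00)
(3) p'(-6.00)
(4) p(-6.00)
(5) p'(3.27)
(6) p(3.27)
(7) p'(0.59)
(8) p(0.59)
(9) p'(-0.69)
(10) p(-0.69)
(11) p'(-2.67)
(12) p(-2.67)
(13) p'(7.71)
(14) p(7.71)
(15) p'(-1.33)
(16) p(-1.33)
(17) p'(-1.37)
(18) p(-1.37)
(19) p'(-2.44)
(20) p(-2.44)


(1) = -102.00
(2) = 438.00
(3) = -66.00
(4) = 186.00
(5) = 45.24
(6) = 89.78
(7) = 13.08
(8) = 11.63
(9) = -2.28
(10) = 4.72
(11) = -26.04
(12) = 32.75
(13) = 98.52
(14) = 408.92
(15) = -9.96
(16) = 8.63
(17) = -10.44
(18) = 9.04
(19) = -23.28
(20) = 27.08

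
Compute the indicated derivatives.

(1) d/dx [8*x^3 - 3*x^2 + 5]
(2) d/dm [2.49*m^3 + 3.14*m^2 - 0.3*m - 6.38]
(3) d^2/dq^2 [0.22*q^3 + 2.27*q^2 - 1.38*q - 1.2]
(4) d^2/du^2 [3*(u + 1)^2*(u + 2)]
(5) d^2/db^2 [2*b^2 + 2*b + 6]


(1) = 6*x*(4*x - 1)
(2) = 7.47*m^2 + 6.28*m - 0.3
(3) = 1.32*q + 4.54
(4) = 18*u + 24
(5) = 4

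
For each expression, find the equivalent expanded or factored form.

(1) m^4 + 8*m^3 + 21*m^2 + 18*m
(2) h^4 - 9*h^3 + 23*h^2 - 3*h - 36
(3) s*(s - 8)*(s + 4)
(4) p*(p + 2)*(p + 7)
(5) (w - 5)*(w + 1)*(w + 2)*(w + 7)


(1) = m*(m + 2)*(m + 3)^2
(2) = (h - 4)*(h - 3)^2*(h + 1)
(3) = s^3 - 4*s^2 - 32*s
(4) = p^3 + 9*p^2 + 14*p
(5) = w^4 + 5*w^3 - 27*w^2 - 101*w - 70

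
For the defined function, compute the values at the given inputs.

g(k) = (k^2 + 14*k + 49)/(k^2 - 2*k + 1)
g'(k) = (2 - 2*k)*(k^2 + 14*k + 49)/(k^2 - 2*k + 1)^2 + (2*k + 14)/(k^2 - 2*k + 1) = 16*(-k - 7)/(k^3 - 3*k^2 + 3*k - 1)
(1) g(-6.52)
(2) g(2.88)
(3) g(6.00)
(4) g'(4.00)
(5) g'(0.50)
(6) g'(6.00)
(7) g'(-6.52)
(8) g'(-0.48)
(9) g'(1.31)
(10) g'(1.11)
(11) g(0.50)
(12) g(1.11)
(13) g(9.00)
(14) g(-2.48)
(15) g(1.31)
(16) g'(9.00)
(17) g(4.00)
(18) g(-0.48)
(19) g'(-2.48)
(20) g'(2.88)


(1) = 0.00
(2) = 27.62
(3) = 6.76
(4) = -6.52
(5) = 960.00
(6) = -1.66
(7) = 0.02
(8) = 32.18
(9) = -4463.09
(10) = -97490.61
(11) = 225.00
(12) = 5435.71
(13) = 4.00
(14) = 1.69
(15) = 718.59
(16) = -0.50
(17) = 13.44
(18) = 19.41
(19) = 1.72
(20) = -23.79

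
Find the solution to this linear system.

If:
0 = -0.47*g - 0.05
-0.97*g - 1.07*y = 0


Then:
g = -0.11
y = 0.10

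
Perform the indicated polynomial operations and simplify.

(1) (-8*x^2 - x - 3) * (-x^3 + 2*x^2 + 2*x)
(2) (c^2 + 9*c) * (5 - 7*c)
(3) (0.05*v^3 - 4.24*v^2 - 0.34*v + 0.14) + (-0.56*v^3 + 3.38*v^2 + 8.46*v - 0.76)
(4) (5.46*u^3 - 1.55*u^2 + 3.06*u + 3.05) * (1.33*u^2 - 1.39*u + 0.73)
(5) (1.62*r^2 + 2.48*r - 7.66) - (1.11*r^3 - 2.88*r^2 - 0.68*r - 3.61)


(1) = 8*x^5 - 15*x^4 - 15*x^3 - 8*x^2 - 6*x
(2) = -7*c^3 - 58*c^2 + 45*c
(3) = -0.51*v^3 - 0.86*v^2 + 8.12*v - 0.62
(4) = 7.2618*u^5 - 9.6509*u^4 + 10.2101*u^3 - 1.3284*u^2 - 2.0057*u + 2.2265
(5) = -1.11*r^3 + 4.5*r^2 + 3.16*r - 4.05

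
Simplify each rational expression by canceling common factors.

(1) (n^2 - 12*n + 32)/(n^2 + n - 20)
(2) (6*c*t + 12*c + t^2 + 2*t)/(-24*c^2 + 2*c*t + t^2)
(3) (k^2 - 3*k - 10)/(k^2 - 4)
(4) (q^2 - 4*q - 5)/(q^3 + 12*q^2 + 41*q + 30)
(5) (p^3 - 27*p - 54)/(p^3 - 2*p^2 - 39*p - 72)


(1) = (n - 8)/(n + 5)
(2) = (t + 2)/(-4*c + t)
(3) = (k - 5)/(k - 2)
(4) = (q - 5)/(q^2 + 11*q + 30)
(5) = (p - 6)/(p - 8)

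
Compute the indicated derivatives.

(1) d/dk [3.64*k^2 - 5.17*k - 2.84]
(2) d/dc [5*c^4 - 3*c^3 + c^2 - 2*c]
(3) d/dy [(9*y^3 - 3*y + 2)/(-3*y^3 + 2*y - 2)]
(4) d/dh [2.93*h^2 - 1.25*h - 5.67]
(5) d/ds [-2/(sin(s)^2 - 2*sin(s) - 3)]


(1) = 7.28*k - 5.17
(2) = 20*c^3 - 9*c^2 + 2*c - 2
(3) = 2*(9*y^3 - 18*y^2 + 1)/(9*y^6 - 12*y^4 + 12*y^3 + 4*y^2 - 8*y + 4)
(4) = 5.86*h - 1.25
(5) = 4*(sin(s) - 1)*cos(s)/((sin(s) - 3)^2*(sin(s) + 1)^2)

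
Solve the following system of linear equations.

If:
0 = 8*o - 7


Then:
o = 7/8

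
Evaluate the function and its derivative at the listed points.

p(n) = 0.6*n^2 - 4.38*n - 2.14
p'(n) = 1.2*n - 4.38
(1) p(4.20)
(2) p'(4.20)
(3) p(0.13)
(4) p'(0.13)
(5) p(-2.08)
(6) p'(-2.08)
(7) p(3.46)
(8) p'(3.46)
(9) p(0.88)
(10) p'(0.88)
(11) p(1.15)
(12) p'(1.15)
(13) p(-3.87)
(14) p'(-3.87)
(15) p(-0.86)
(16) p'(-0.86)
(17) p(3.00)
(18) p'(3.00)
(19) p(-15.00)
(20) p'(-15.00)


(1) = -9.95
(2) = 0.66
(3) = -2.70
(4) = -4.22
(5) = 9.57
(6) = -6.88
(7) = -10.11
(8) = -0.23
(9) = -5.53
(10) = -3.32
(11) = -6.38
(12) = -3.00
(13) = 23.80
(14) = -9.02
(15) = 2.07
(16) = -5.41
(17) = -9.88
(18) = -0.78
(19) = 198.56
(20) = -22.38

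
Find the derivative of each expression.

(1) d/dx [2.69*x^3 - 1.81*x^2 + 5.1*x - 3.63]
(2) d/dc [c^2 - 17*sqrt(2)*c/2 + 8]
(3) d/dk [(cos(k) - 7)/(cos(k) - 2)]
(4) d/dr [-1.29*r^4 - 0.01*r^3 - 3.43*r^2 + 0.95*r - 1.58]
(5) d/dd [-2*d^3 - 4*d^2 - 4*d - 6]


(1) = 8.07*x^2 - 3.62*x + 5.1
(2) = 2*c - 17*sqrt(2)/2
(3) = -5*sin(k)/(cos(k) - 2)^2
(4) = -5.16*r^3 - 0.03*r^2 - 6.86*r + 0.95
(5) = -6*d^2 - 8*d - 4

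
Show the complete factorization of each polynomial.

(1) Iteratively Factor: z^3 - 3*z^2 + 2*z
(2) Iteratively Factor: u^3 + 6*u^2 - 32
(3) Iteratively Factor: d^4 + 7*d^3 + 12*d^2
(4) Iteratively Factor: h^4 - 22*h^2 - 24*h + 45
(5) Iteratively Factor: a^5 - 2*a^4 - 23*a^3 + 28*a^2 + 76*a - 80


(1) = (z - 2)*(z^2 - z) = (z - 2)*(z - 1)*(z)
(2) = (u + 4)*(u^2 + 2*u - 8) = (u - 2)*(u + 4)*(u + 4)
(3) = (d + 3)*(d^3 + 4*d^2) = d*(d + 3)*(d^2 + 4*d) = d^2*(d + 3)*(d + 4)
(4) = (h + 3)*(h^3 - 3*h^2 - 13*h + 15) = (h - 1)*(h + 3)*(h^2 - 2*h - 15) = (h - 1)*(h + 3)^2*(h - 5)
(5) = (a + 2)*(a^4 - 4*a^3 - 15*a^2 + 58*a - 40) = (a + 2)*(a + 4)*(a^3 - 8*a^2 + 17*a - 10) = (a - 2)*(a + 2)*(a + 4)*(a^2 - 6*a + 5) = (a - 2)*(a - 1)*(a + 2)*(a + 4)*(a - 5)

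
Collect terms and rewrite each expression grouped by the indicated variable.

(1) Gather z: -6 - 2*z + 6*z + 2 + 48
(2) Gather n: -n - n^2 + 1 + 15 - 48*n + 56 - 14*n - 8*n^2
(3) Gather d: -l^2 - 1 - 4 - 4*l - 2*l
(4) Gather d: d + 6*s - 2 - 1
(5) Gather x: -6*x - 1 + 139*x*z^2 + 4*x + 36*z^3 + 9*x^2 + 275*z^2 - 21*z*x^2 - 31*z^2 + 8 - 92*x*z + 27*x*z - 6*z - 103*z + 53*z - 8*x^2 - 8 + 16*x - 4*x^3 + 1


(1) = 4*z + 44
(2) = -9*n^2 - 63*n + 72
(3) = -l^2 - 6*l - 5
(4) = d + 6*s - 3
(5) = -4*x^3 + x^2*(1 - 21*z) + x*(139*z^2 - 65*z + 14) + 36*z^3 + 244*z^2 - 56*z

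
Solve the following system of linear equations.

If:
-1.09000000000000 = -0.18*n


Then:
n = 6.06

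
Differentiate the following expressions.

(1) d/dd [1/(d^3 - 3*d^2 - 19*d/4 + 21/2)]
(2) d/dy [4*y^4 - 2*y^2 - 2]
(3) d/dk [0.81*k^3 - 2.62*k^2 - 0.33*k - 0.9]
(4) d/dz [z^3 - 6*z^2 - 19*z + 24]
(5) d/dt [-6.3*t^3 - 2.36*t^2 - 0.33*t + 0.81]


(1) = 4*(-12*d^2 + 24*d + 19)/(4*d^3 - 12*d^2 - 19*d + 42)^2
(2) = 16*y^3 - 4*y
(3) = 2.43*k^2 - 5.24*k - 0.33
(4) = 3*z^2 - 12*z - 19
(5) = -18.9*t^2 - 4.72*t - 0.33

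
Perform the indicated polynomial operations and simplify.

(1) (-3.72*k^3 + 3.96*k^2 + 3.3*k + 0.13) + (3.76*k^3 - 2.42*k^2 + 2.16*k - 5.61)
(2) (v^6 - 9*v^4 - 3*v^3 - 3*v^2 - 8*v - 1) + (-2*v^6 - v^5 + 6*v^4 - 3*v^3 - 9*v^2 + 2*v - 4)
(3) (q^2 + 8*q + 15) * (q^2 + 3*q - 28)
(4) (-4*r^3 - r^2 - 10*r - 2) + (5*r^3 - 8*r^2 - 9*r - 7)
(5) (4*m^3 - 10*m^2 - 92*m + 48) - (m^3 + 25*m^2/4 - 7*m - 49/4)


(1) = 0.04*k^3 + 1.54*k^2 + 5.46*k - 5.48
(2) = -v^6 - v^5 - 3*v^4 - 6*v^3 - 12*v^2 - 6*v - 5
(3) = q^4 + 11*q^3 + 11*q^2 - 179*q - 420
(4) = r^3 - 9*r^2 - 19*r - 9
(5) = 3*m^3 - 65*m^2/4 - 85*m + 241/4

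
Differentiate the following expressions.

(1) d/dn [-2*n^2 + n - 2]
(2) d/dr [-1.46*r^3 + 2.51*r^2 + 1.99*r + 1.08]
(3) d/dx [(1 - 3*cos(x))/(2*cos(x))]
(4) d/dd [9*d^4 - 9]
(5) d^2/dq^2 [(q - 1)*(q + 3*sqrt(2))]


(1) = 1 - 4*n
(2) = -4.38*r^2 + 5.02*r + 1.99
(3) = sin(x)/(2*cos(x)^2)
(4) = 36*d^3
(5) = 2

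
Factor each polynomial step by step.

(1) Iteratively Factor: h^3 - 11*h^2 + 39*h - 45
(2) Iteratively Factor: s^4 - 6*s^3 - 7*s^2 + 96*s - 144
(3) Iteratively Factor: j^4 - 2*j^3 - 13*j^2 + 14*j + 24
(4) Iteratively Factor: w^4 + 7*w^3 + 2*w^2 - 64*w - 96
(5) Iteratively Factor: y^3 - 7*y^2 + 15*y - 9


(1) = (h - 5)*(h^2 - 6*h + 9) = (h - 5)*(h - 3)*(h - 3)
(2) = (s + 4)*(s^3 - 10*s^2 + 33*s - 36) = (s - 3)*(s + 4)*(s^2 - 7*s + 12) = (s - 4)*(s - 3)*(s + 4)*(s - 3)
(3) = (j - 2)*(j^3 - 13*j - 12) = (j - 2)*(j + 1)*(j^2 - j - 12) = (j - 2)*(j + 1)*(j + 3)*(j - 4)
(4) = (w + 2)*(w^3 + 5*w^2 - 8*w - 48) = (w + 2)*(w + 4)*(w^2 + w - 12) = (w - 3)*(w + 2)*(w + 4)*(w + 4)
(5) = (y - 3)*(y^2 - 4*y + 3) = (y - 3)*(y - 1)*(y - 3)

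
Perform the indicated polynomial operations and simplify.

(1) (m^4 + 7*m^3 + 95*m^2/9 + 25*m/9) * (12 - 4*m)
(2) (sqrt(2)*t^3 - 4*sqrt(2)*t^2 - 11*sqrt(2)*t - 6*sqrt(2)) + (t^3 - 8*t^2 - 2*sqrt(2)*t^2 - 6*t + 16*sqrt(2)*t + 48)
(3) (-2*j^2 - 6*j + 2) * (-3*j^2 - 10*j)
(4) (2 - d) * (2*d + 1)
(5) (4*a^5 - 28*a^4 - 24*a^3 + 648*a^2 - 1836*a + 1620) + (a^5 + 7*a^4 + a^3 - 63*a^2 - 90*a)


(1) = -4*m^5 - 16*m^4 + 376*m^3/9 + 1040*m^2/9 + 100*m/3
(2) = t^3 + sqrt(2)*t^3 - 6*sqrt(2)*t^2 - 8*t^2 - 6*t + 5*sqrt(2)*t - 6*sqrt(2) + 48
(3) = 6*j^4 + 38*j^3 + 54*j^2 - 20*j
(4) = -2*d^2 + 3*d + 2
(5) = 5*a^5 - 21*a^4 - 23*a^3 + 585*a^2 - 1926*a + 1620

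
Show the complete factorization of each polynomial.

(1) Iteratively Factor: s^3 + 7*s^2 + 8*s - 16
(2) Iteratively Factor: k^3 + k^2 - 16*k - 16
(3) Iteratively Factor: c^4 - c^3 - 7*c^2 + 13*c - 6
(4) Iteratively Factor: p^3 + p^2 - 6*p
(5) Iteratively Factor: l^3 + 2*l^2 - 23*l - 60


(1) = (s + 4)*(s^2 + 3*s - 4) = (s - 1)*(s + 4)*(s + 4)
(2) = (k + 4)*(k^2 - 3*k - 4) = (k - 4)*(k + 4)*(k + 1)
(3) = (c - 2)*(c^3 + c^2 - 5*c + 3) = (c - 2)*(c - 1)*(c^2 + 2*c - 3) = (c - 2)*(c - 1)^2*(c + 3)
(4) = (p)*(p^2 + p - 6) = p*(p + 3)*(p - 2)
(5) = (l - 5)*(l^2 + 7*l + 12) = (l - 5)*(l + 4)*(l + 3)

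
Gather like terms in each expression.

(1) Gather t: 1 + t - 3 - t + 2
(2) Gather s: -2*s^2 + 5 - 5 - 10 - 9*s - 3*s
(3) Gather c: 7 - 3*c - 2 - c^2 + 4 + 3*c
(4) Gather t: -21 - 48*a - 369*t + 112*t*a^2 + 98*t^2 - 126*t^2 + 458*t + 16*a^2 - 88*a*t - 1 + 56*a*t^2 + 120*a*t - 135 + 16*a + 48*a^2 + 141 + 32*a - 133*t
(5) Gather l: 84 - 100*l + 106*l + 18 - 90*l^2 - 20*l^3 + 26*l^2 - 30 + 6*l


(1) = 0
(2) = -2*s^2 - 12*s - 10
(3) = 9 - c^2
(4) = 64*a^2 + t^2*(56*a - 28) + t*(112*a^2 + 32*a - 44) - 16
(5) = -20*l^3 - 64*l^2 + 12*l + 72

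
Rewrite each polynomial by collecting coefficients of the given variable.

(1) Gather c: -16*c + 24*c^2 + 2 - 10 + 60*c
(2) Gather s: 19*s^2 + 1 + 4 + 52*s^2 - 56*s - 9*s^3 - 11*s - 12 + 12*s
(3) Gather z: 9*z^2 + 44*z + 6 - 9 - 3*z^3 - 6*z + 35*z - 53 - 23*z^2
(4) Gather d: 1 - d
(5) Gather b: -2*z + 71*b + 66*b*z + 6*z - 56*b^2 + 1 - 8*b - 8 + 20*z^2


(1) = 24*c^2 + 44*c - 8
(2) = -9*s^3 + 71*s^2 - 55*s - 7
(3) = -3*z^3 - 14*z^2 + 73*z - 56
(4) = 1 - d
(5) = -56*b^2 + b*(66*z + 63) + 20*z^2 + 4*z - 7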